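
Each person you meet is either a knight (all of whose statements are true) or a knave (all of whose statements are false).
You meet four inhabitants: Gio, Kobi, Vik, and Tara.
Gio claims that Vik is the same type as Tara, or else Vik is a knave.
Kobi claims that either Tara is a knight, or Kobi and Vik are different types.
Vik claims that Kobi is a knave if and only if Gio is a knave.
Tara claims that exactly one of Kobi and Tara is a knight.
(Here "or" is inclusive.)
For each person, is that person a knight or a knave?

Gio is a knight, so "Vik is the same type as Tara, or else Vik is a knave" must be True — and it is.
Kobi is a knave; "either Tara is a knight, or Kobi and Vik are different types" is false, as required.
Vik is a knave, so "Kobi is a knave if and only if Gio is a knave" must be false — and it is.
Since Tara is a knave, "exactly one of Kobi and Tara is a knight" needs to be false, which holds.

Knights: Gio. Knaves: Kobi, Vik, and Tara.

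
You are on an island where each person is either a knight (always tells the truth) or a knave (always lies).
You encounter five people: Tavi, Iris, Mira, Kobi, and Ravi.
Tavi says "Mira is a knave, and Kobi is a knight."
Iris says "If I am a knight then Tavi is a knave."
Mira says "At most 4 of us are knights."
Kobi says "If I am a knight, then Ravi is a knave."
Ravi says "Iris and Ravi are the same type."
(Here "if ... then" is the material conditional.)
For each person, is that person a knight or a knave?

Tavi is a knave, Iris is a knight, Mira is a knight, Kobi is a knight, and Ravi is a knave.

As a knave, Tavi's statement "Mira is a knave, and Kobi is a knight" should be false; it is.
Iris is a knight, and the claim "if I am a knight then Tavi is a knave" is indeed true.
Since Mira is a knight, "at most 4 of us are knights" needs to be true, which holds.
Kobi is a knight; "if I am a knight, then Ravi is a knave" is true, as required.
Ravi (knave): "Iris and Ravi are the same type" — false. ✓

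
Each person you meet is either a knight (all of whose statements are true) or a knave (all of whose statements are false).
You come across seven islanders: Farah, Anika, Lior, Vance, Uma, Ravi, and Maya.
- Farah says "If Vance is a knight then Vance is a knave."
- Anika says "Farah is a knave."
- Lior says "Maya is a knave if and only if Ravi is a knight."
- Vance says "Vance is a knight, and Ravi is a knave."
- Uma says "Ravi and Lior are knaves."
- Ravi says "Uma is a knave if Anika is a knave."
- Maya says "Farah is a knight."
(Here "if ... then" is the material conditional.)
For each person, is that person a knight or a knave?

Farah is a knight, Anika is a knave, Lior is a knave, Vance is a knave, Uma is a knave, Ravi is a knight, and Maya is a knight.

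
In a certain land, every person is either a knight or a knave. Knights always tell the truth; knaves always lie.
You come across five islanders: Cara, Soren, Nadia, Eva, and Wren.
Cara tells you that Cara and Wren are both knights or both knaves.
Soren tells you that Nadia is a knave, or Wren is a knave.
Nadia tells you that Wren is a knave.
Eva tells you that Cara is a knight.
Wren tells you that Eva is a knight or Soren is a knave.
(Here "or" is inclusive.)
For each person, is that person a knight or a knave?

Cara is a knight, Soren is a knight, Nadia is a knave, Eva is a knight, and Wren is a knight.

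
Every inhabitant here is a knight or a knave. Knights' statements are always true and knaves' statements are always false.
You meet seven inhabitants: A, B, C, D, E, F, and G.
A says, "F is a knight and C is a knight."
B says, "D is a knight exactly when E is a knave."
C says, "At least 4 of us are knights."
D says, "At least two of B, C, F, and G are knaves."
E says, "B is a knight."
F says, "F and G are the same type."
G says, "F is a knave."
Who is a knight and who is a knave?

A is a knave, B is a knight, C is a knight, D is a knave, E is a knight, F is a knave, and G is a knight.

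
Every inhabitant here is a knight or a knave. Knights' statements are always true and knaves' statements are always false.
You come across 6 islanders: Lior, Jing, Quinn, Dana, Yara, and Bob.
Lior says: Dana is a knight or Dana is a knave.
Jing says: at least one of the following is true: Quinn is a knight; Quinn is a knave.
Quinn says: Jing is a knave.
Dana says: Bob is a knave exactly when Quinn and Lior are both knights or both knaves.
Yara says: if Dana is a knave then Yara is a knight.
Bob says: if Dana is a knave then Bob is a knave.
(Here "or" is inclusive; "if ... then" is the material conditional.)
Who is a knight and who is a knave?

Lior (knight): "Dana is a knight or Dana is a knave" — True. ✓
Jing is a knight, and the claim "at least one of the following is true: Quinn is a knight; Quinn is a knave" is indeed True.
Quinn is a knave, and the claim "Jing is a knave" is indeed false.
Since Dana is a knight, "Bob is a knave exactly when Quinn and Lior are both knights or both knaves" needs to be True, which holds.
As a knight, Yara's statement "if Dana is a knave then Yara is a knight" should be True; it is.
Bob is a knight; "if Dana is a knave then Bob is a knave" is True, as required.

Knights: Lior, Jing, Dana, Yara, and Bob. Knaves: Quinn.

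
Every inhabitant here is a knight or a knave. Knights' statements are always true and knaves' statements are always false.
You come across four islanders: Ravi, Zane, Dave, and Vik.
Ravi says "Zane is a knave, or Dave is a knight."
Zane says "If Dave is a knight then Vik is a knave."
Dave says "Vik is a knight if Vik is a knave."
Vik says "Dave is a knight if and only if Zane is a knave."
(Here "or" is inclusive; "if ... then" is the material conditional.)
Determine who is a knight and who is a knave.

Ravi is a knight; "Zane is a knave, or Dave is a knight" is True, as required.
As a knave, Zane's statement "if Dave is a knight then Vik is a knave" should be False; it is.
Dave is a knight, and the claim "Vik is a knight if Vik is a knave" is indeed True.
Since Vik is a knight, "Dave is a knight if and only if Zane is a knave" needs to be True, which holds.

Knights: Ravi, Dave, and Vik. Knaves: Zane.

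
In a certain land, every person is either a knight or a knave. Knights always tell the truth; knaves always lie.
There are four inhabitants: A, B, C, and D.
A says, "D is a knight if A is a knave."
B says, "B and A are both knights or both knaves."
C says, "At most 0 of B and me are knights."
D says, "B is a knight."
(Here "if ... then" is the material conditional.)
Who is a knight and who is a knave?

Suppose A is a knave. Then A's statement "D is a knight if A is a knave" would have to be false. Checking the 8 ways to assign the others, none is consistent with every speaker.
(For instance, with B=knight, C=knave, D=knight, A's claim "D is a knight if A is a knave" comes out true where it would need to be false.)
So A must be a knight, making "D is a knight if A is a knave" true. Taking A=knight, B=knight, C=knave, D=knight, each remaining statement checks out:
  B (knight): "B and A are both knights or both knaves" — true. ✓
  C (knave): "at most 0 of B and me are knights" — false. ✓
  D (knight): "B is a knight" — true. ✓
This is the unique consistent assignment.

A is a knight, B is a knight, C is a knave, and D is a knight.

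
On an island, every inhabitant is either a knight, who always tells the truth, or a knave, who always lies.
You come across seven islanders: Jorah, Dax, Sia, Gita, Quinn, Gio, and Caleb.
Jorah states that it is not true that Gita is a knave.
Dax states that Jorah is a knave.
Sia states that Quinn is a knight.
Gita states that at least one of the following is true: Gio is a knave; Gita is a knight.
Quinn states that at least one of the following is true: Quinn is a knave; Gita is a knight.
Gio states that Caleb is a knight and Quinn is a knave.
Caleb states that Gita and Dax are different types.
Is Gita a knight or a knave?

Consistent assignments: {Jorah=knight, Dax=knave, Sia=knight, Gita=knight, Quinn=knight, Gio=knave, Caleb=knight}
In every consistent assignment, Gita is a knight.

Gita is a knight.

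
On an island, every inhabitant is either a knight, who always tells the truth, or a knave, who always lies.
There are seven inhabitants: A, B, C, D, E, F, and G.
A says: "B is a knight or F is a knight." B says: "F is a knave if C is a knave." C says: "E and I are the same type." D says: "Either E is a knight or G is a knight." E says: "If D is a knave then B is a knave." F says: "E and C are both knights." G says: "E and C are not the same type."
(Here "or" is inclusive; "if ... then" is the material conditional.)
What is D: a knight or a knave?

D is a knight.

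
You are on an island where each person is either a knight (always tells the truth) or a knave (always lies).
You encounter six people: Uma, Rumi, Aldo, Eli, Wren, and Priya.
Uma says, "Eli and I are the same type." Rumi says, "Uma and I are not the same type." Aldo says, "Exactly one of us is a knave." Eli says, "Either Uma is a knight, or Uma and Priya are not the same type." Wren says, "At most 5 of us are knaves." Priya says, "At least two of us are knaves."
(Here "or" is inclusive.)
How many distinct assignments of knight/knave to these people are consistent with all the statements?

2

Consistent assignments:
  Uma=knave, Rumi=knight, Aldo=knave, Eli=knight, Wren=knight, Priya=knight
  Uma=knave, Rumi=knave, Aldo=knave, Eli=knight, Wren=knight, Priya=knight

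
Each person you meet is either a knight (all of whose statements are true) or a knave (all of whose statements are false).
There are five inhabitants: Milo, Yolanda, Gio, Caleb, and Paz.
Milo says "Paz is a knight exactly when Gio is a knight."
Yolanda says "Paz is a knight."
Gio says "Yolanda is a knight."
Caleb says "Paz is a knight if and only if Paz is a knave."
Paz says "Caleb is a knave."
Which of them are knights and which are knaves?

Milo is a knight, Yolanda is a knight, Gio is a knight, Caleb is a knave, and Paz is a knight.

Milo (knight): "Paz is a knight exactly when Gio is a knight" — True. ✓
Yolanda is a knight, and the claim "Paz is a knight" is indeed True.
Gio (knight): "Yolanda is a knight" — True. ✓
Since Caleb is a knave, "Paz is a knight if and only if Paz is a knave" needs to be False, which holds.
Since Paz is a knight, "Caleb is a knave" needs to be True, which holds.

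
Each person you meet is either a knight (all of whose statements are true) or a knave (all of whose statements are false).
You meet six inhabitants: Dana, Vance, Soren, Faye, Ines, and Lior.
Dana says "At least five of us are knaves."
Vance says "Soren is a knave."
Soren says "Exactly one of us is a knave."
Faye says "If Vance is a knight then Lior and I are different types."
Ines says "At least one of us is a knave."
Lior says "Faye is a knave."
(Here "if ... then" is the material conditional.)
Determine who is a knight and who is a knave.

Dana is a knave; "at least five of us are knaves" is False, as required.
Since Vance is a knight, "Soren is a knave" needs to be true, which holds.
Since Soren is a knave, "exactly one of us is a knave" needs to be False, which holds.
Faye is a knight, so "if Vance is a knight then Lior and I are different types" must be true — and it is.
Ines (knight): "at least one of us is a knave" — true. ✓
As a knave, Lior's statement "Faye is a knave" should be False; it is.

Dana is a knave, Vance is a knight, Soren is a knave, Faye is a knight, Ines is a knight, and Lior is a knave.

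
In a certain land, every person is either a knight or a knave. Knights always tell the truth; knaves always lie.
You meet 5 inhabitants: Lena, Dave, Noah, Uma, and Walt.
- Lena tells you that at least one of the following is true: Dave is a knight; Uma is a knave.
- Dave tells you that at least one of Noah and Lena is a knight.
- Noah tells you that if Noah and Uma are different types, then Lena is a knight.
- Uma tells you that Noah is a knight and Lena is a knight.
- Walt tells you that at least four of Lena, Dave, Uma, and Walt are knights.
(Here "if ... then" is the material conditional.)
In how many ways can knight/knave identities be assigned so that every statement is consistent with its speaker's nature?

2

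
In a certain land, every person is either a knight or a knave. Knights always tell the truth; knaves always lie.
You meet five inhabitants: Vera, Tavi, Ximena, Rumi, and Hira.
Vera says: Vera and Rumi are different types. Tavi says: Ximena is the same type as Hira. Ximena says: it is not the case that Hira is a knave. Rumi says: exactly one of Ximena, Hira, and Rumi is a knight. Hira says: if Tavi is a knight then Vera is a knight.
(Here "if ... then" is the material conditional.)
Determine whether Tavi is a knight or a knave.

Tavi is a knight.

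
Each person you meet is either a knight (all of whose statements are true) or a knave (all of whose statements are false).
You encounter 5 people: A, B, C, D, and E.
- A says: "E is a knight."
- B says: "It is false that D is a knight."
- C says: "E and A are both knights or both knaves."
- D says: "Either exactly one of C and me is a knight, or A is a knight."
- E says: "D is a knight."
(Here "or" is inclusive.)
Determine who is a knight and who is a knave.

A is a knight, B is a knave, C is a knight, D is a knight, and E is a knight.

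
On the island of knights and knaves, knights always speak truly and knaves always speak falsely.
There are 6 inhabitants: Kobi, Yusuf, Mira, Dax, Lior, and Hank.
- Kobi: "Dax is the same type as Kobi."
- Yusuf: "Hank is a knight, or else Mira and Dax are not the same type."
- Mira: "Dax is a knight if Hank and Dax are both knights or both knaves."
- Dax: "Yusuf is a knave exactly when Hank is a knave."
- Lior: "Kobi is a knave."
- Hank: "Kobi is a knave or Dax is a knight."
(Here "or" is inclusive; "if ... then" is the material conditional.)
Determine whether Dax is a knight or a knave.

Consistent assignments: {Kobi=knight, Yusuf=knight, Mira=knight, Dax=knight, Lior=knave, Hank=knight}; {Kobi=knave, Yusuf=knight, Mira=knight, Dax=knight, Lior=knight, Hank=knight}
In every consistent assignment, Dax is a knight.

Dax is a knight.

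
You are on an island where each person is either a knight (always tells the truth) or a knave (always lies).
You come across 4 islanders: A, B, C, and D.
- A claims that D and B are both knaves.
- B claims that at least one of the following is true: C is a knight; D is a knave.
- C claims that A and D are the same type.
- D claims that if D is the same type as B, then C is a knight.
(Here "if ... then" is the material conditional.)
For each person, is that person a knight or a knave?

Suppose A is a knight. Then A's statement "D and B are both knaves" would have to be true. Checking the 8 ways to assign the others, none is consistent with every speaker.
(For instance, with B=knave, C=knave, D=knight, A's claim "D and B are both knaves" comes out false where it would need to be true.)
So A must be a knave, making "D and B are both knaves" false. Taking A=knave, B=knave, C=knave, D=knight, each remaining statement checks out:
  B (knave): "at least one of the following is true: C is a knight; D is a knave" — false. ✓
  C (knave): "A and D are the same type" — false. ✓
  D (knight): "if D is the same type as B, then C is a knight" — true. ✓
This is the unique consistent assignment.

A is a knave, B is a knave, C is a knave, and D is a knight.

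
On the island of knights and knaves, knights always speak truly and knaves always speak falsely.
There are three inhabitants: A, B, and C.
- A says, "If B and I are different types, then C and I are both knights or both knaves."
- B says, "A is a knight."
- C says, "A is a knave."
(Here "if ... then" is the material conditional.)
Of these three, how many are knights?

2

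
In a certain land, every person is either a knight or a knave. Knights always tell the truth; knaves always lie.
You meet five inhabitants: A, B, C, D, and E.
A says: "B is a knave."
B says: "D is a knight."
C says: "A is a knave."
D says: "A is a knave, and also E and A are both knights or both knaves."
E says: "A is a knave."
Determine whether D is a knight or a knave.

D is a knave.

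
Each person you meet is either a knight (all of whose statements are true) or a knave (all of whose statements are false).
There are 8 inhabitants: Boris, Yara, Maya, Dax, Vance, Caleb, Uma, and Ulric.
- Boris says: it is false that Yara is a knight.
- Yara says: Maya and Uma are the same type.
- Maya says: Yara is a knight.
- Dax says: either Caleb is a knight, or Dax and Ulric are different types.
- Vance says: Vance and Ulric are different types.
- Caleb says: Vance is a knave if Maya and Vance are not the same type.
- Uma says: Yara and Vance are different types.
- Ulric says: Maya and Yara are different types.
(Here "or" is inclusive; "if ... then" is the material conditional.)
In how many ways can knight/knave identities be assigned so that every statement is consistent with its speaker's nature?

3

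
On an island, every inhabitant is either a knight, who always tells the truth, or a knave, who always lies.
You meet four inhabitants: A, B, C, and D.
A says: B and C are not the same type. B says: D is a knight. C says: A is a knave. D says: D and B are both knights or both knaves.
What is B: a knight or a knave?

B is a knight.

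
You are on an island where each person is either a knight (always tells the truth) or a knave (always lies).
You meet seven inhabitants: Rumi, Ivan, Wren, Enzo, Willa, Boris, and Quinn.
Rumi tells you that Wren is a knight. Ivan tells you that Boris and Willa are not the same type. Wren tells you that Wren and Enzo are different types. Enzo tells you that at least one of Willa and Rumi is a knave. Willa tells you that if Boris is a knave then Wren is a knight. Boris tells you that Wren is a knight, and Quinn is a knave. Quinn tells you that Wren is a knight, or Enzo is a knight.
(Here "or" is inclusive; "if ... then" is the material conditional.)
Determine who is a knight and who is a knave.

Rumi is a knight, Ivan is a knight, Wren is a knight, Enzo is a knave, Willa is a knight, Boris is a knave, and Quinn is a knight.

Rumi is a knight; "Wren is a knight" is true, as required.
As a knight, Ivan's statement "Boris and Willa are not the same type" should be true; it is.
As a knight, Wren's statement "Wren and Enzo are different types" should be true; it is.
Enzo is a knave, and the claim "at least one of Willa and Rumi is a knave" is indeed false.
Willa is a knight, so "if Boris is a knave then Wren is a knight" must be true — and it is.
Since Boris is a knave, "Wren is a knight, and Quinn is a knave" needs to be false, which holds.
Quinn (knight): "Wren is a knight, or Enzo is a knight" — true. ✓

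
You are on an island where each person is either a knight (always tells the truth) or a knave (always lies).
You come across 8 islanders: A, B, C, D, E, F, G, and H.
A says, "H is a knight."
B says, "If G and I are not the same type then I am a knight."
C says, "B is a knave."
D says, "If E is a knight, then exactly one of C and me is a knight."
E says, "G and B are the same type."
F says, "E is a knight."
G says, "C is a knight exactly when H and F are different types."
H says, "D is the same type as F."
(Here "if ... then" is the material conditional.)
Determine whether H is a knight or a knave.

H is a knight.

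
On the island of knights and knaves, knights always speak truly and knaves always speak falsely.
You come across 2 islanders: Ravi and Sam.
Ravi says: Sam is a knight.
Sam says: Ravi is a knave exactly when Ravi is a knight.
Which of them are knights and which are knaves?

As a knave, Ravi's statement "Sam is a knight" should be False; it is.
Sam is a knave, and the claim "Ravi is a knave exactly when Ravi is a knight" is indeed False.

Knights: none. Knaves: Ravi and Sam.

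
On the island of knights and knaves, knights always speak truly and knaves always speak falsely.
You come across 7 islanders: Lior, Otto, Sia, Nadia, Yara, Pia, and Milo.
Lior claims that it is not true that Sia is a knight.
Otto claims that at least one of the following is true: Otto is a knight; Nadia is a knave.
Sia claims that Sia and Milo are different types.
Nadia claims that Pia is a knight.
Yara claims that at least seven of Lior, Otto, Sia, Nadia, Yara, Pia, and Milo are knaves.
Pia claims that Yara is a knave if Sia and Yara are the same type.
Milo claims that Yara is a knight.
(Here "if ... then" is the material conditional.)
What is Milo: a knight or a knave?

Milo is a knave.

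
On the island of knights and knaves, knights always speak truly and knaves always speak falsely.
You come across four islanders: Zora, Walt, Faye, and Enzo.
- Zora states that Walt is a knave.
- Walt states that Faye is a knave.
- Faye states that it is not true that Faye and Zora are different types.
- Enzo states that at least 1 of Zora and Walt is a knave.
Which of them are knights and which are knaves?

Knights: Zora, Faye, and Enzo. Knaves: Walt.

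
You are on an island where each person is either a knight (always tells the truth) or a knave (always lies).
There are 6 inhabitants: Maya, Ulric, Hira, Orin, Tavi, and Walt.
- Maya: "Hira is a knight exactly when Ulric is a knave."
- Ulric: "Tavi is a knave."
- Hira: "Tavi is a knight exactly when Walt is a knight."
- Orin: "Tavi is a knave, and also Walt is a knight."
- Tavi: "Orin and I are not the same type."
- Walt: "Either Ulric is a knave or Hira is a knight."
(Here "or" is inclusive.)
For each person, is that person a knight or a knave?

Maya is a knight, Ulric is a knave, Hira is a knight, Orin is a knave, Tavi is a knight, and Walt is a knight.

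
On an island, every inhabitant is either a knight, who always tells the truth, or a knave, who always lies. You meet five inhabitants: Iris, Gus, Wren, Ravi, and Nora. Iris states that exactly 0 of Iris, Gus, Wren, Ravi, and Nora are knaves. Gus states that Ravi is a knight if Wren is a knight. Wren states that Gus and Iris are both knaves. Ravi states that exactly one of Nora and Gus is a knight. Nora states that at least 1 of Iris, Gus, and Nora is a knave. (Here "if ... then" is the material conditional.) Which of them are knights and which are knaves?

As a knave, Iris's statement "exactly 0 of Iris, Gus, Wren, Ravi, and Nora are knaves" should be false; it is.
Gus is a knight; "Ravi is a knight if Wren is a knight" is true, as required.
Wren is a knave, and the claim "Gus and Iris are both knaves" is indeed false.
Ravi is a knave; "exactly one of Nora and Gus is a knight" is false, as required.
Nora (knight): "at least 1 of Iris, Gus, and Nora is a knave" — true. ✓

Iris is a knave, Gus is a knight, Wren is a knave, Ravi is a knave, and Nora is a knight.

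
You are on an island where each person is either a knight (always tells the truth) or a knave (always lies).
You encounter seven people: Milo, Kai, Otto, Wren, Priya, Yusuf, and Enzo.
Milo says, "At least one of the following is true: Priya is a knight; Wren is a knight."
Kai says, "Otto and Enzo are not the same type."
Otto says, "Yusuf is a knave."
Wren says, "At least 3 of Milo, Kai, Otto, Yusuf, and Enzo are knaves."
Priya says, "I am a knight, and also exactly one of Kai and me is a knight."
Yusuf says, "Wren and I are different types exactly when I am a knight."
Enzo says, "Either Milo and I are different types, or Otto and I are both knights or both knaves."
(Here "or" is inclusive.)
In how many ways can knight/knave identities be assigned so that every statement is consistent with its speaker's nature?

1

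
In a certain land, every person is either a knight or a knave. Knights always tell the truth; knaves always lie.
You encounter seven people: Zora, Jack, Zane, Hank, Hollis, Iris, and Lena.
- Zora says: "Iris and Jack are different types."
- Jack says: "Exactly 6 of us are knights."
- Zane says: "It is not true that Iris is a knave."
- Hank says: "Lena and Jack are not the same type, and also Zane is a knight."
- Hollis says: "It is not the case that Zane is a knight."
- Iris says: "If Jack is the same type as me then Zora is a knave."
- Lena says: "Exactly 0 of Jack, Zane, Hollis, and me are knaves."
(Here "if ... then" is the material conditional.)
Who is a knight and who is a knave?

Knights: Zora, Zane, and Iris. Knaves: Jack, Hank, Hollis, and Lena.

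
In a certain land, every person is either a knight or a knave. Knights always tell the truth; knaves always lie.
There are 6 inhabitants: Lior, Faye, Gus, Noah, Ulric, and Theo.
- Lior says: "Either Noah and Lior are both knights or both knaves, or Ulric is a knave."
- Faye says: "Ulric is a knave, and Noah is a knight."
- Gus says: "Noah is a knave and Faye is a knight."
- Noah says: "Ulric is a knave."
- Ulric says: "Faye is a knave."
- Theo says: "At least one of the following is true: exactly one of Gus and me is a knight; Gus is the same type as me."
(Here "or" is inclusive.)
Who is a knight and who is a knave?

Knights: Lior, Faye, Noah, and Theo. Knaves: Gus and Ulric.

Lior is a knight; "either Noah and Lior are both knights or both knaves, or Ulric is a knave" is True, as required.
As a knight, Faye's statement "Ulric is a knave, and Noah is a knight" should be True; it is.
Gus is a knave, so "Noah is a knave and Faye is a knight" must be False — and it is.
Noah is a knight; "Ulric is a knave" is True, as required.
Ulric is a knave, and the claim "Faye is a knave" is indeed False.
Theo is a knight, so "at least one of the following is true: exactly one of Gus and me is a knight; Gus is the same type as me" must be True — and it is.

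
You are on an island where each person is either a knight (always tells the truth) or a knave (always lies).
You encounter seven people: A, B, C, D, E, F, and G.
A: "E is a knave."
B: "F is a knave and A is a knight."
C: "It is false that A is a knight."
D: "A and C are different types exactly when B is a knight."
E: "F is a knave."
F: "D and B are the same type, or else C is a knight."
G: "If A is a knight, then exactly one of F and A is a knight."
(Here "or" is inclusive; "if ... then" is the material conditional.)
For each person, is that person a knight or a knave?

A is a knight, B is a knave, C is a knave, D is a knave, E is a knave, F is a knight, and G is a knave.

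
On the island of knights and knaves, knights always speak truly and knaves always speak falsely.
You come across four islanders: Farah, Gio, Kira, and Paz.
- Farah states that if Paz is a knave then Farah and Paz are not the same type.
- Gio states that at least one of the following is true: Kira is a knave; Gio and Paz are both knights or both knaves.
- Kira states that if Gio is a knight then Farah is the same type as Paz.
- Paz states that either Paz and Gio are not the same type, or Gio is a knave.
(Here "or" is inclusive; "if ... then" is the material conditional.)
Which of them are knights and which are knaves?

Knights: Farah, Kira, and Paz. Knaves: Gio.

As a knight, Farah's statement "if Paz is a knave then Farah and Paz are not the same type" should be true; it is.
Gio is a knave; "at least one of the following is true: Kira is a knave; Gio and Paz are both knights or both knaves" is false, as required.
Kira is a knight; "if Gio is a knight then Farah is the same type as Paz" is true, as required.
As a knight, Paz's statement "either Paz and Gio are not the same type, or Gio is a knave" should be true; it is.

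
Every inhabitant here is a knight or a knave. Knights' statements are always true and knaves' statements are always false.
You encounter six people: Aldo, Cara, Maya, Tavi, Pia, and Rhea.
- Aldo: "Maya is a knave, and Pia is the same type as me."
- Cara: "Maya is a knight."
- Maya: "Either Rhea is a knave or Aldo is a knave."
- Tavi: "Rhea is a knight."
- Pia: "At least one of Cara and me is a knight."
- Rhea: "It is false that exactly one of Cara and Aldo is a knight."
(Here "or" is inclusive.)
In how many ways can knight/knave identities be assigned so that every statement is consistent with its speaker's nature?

Consistent assignments:
  Aldo=knave, Cara=knight, Maya=knight, Tavi=knave, Pia=knight, Rhea=knave

1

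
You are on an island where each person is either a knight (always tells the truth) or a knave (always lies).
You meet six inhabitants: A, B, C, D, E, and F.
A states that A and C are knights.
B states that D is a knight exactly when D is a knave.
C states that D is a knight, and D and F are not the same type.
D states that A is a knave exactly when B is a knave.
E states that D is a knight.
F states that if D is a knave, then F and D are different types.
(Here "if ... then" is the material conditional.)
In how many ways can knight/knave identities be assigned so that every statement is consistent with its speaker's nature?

1

Consistent assignments:
  A=knave, B=knave, C=knave, D=knight, E=knight, F=knight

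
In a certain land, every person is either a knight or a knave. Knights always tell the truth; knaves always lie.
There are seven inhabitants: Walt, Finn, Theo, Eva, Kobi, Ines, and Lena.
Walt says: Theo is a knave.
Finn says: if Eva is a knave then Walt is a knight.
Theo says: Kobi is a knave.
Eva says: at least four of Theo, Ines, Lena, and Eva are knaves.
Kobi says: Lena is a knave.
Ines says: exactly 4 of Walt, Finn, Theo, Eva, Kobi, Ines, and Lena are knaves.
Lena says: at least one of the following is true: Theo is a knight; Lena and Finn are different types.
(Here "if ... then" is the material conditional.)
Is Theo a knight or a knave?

Theo is a knight.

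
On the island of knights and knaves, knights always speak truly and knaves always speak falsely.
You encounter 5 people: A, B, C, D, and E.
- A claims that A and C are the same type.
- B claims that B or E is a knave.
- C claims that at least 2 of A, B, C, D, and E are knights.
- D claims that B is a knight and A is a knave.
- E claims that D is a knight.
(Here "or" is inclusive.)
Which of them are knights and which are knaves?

Suppose A is a knave. Then A's statement "A and C are the same type" would have to be false. Checking the 16 ways to assign the others, none is consistent with every speaker.
(For instance, with B=knight, C=knight, D=knave, E=knave, D's claim "B is a knight and A is a knave" comes out true where it would need to be false.)
So A must be a knight, making "A and C are the same type" true. Taking A=knight, B=knight, C=knight, D=knave, E=knave, each remaining statement checks out:
  B (knight): "B or E is a knave" — true. ✓
  C (knight): "at least 2 of A, B, C, D, and E are knights" — true. ✓
  D (knave): "B is a knight and A is a knave" — false. ✓
  E (knave): "D is a knight" — false. ✓
This is the unique consistent assignment.

A is a knight, B is a knight, C is a knight, D is a knave, and E is a knave.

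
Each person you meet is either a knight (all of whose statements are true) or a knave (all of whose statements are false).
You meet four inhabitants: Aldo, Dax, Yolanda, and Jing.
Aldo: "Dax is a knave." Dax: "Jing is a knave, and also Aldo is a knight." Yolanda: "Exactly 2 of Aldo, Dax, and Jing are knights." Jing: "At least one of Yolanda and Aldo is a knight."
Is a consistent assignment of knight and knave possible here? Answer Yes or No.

One consistent assignment: Aldo=knight, Dax=knave, Yolanda=knight, Jing=knight.

Yes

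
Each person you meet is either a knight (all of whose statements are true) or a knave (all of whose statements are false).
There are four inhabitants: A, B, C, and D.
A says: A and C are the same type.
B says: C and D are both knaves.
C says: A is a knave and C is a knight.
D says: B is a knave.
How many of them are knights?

The unique consistent assignment is A=knave, B=knave, C=knight, D=knight.
That has 2 knights.

2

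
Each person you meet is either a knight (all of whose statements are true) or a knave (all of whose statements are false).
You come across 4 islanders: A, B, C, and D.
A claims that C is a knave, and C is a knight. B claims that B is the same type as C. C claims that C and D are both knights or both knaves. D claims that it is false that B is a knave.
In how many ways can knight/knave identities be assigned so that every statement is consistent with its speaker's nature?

1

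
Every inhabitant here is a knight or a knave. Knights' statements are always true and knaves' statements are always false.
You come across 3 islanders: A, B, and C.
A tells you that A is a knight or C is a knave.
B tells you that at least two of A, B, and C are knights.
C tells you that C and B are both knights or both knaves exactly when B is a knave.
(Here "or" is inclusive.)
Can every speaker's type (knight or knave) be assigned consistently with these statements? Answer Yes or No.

Checking all 8 assignments, each has at least one speaker whose statement's truth value contradicts their type.

No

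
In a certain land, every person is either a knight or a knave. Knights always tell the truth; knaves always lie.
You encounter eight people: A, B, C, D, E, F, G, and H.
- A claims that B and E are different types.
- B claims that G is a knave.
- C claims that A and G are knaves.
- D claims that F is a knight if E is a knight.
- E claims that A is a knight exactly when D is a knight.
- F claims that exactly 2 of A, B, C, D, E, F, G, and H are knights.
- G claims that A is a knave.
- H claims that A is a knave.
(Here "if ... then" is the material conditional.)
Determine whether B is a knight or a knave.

B is a knave.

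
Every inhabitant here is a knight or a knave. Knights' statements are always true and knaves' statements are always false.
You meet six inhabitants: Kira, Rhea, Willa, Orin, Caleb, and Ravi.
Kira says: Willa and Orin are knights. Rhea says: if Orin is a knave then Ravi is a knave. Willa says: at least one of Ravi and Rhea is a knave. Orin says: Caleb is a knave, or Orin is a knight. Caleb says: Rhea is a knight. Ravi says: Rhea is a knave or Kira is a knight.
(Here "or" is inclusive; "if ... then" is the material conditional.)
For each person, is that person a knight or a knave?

Kira (knave): "Willa and Orin are knights" — false. ✓
Rhea (knight): "if Orin is a knave then Ravi is a knave" — true. ✓
As a knight, Willa's statement "at least one of Ravi and Rhea is a knave" should be true; it is.
Orin is a knave; "Caleb is a knave, or Orin is a knight" is false, as required.
Caleb is a knight, so "Rhea is a knight" must be true — and it is.
Ravi (knave): "Rhea is a knave or Kira is a knight" — false. ✓

Kira is a knave, Rhea is a knight, Willa is a knight, Orin is a knave, Caleb is a knight, and Ravi is a knave.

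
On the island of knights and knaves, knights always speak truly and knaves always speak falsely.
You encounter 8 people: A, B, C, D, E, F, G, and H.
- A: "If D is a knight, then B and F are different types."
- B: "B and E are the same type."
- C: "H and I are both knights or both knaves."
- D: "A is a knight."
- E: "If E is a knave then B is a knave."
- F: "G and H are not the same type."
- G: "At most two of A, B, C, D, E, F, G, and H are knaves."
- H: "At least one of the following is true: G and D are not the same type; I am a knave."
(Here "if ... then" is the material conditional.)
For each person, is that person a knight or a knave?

A is a knight, B is a knave, C is a knave, D is a knight, E is a knight, F is a knight, G is a knave, and H is a knight.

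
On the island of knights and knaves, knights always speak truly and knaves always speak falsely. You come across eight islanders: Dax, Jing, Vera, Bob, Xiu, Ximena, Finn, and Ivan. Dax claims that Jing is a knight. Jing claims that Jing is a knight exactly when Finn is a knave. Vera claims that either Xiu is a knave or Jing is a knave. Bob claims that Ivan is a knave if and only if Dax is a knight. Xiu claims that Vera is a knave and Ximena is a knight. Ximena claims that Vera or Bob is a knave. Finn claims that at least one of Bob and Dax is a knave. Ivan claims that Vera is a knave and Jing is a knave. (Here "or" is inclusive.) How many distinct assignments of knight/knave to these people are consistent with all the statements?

2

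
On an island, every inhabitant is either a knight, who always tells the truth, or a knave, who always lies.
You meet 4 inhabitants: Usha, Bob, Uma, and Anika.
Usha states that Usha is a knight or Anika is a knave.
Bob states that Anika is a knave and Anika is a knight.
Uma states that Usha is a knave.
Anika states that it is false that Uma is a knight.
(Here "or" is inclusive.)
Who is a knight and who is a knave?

Since Usha is a knight, "Usha is a knight or Anika is a knave" needs to be true, which holds.
As a knave, Bob's statement "Anika is a knave and Anika is a knight" should be False; it is.
Since Uma is a knave, "Usha is a knave" needs to be False, which holds.
As a knight, Anika's statement "it is false that Uma is a knight" should be true; it is.

Knights: Usha and Anika. Knaves: Bob and Uma.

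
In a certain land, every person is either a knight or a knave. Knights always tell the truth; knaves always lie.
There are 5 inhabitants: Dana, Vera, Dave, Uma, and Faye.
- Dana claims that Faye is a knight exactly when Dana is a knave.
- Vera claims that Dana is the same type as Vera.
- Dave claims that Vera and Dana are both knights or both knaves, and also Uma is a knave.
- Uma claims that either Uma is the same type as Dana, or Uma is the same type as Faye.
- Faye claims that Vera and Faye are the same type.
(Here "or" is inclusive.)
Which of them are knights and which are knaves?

Knights: Dana, Vera, and Uma. Knaves: Dave and Faye.

Suppose Dana is a knave. Then Dana's statement "Faye is a knight exactly when Dana is a knave" would have to be false. Checking the 16 ways to assign the others, none is consistent with every speaker.
(For instance, with Vera=knight, Dave=knave, Uma=knight, Faye=knave, Vera's claim "Dana is the same type as Vera" comes out false where it would need to be true.)
So Dana must be a knight, making "Faye is a knight exactly when Dana is a knave" true. Taking Dana=knight, Vera=knight, Dave=knave, Uma=knight, Faye=knave, each remaining statement checks out:
  Vera (knight): "Dana is the same type as Vera" — true. ✓
  Dave (knave): "Vera and Dana are both knights or both knaves, and also Uma is a knave" — false. ✓
  Uma (knight): "either Uma is the same type as Dana, or Uma is the same type as Faye" — true. ✓
  Faye (knave): "Vera and Faye are the same type" — false. ✓
This is the unique consistent assignment.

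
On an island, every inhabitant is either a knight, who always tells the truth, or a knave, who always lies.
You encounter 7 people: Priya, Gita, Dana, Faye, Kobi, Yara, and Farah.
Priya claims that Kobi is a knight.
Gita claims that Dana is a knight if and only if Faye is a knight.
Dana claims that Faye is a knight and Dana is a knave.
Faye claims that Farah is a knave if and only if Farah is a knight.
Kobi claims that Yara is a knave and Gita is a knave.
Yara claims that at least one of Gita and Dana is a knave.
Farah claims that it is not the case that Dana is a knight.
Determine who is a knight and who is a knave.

Priya is a knave, Gita is a knight, Dana is a knave, Faye is a knave, Kobi is a knave, Yara is a knight, and Farah is a knight.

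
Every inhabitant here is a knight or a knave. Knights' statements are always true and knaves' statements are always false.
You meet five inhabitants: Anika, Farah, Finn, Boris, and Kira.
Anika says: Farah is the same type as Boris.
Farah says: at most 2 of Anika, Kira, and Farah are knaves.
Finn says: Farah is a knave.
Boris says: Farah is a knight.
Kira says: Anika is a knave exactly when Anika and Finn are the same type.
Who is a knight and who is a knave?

Knights: Anika, Farah, Boris, and Kira. Knaves: Finn.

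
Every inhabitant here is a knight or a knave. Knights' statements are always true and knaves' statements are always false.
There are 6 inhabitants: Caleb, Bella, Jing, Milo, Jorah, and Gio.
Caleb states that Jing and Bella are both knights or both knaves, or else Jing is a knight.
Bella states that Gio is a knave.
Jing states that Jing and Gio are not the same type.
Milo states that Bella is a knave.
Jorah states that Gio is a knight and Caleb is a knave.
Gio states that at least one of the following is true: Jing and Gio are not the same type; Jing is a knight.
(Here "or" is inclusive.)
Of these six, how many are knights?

The unique consistent assignment is Caleb=knave, Bella=knight, Jing=knave, Milo=knave, Jorah=knave, Gio=knave.
That has 1 knight.

1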